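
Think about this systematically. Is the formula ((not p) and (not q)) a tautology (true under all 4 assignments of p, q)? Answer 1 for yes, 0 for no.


Check all 4 assignments:
p=0, q=0: 1
p=0, q=1: 0
p=1, q=0: 0
p=1, q=1: 0
Satisfying count = 1/4.
Tautology iff count = 4: no.

0


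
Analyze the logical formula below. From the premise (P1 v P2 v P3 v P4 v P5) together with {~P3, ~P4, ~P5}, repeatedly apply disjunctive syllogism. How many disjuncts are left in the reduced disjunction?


Original disjuncts (5): P1, P2, P3, P4, P5
Negated (eliminate): ~P3, ~P4, ~P5
Remaining disjuncts: P1, P2
Count = 5 - 3 = 2

2


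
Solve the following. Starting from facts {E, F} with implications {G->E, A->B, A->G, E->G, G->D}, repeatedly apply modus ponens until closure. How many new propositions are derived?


Initial facts: {E, F}
Apply modus ponens to closure:
  E and E->G  =>  G
  G and G->D  =>  D
Final known: {D, E, F, G}
New propositions: {D, G}
Count = 2

2


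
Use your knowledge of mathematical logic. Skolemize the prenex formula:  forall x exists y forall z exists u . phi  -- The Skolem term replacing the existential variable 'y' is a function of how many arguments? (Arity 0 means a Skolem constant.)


Quantifier prefix: forall x exists y forall z exists u
'y' is existentially quantified at position 2.
Universal variables preceding it: x
Skolem function arity = 1

1


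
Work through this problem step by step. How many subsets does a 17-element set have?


The power set of a set with n elements has 2^n elements.
|P(S)| = 2^17 = 131072

131072


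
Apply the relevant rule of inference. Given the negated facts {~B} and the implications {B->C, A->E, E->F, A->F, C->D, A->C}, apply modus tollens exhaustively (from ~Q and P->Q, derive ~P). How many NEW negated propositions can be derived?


Initial negated facts: {~B}
Apply modus tollens to closure:
  (no implication fires)
Final negated: {~B}
New negations: {(none)}
Count = 0

0


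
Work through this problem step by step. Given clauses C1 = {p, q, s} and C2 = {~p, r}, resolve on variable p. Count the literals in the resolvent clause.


Remove p from C1 and ~p from C2.
C1 remainder: {q, s}
C2 remainder: {r}
Union (resolvent): {q, r, s}
Resolvent has 3 literal(s).

3


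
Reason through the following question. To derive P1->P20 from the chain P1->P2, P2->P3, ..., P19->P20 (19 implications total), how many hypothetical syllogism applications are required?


With 19 implications in a chain connecting 20 propositions:
P1->P2, P2->P3, ..., P19->P20
Steps needed = (number of implications) - 1 = 19 - 1 = 18

18


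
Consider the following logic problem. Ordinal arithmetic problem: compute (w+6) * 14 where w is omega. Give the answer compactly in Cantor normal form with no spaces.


Compute (w+6) * 14.
Ordinal * is associative and left-distributive over +, but NOT commutative; for finite n>1, n*w = w but w*n stays w*n.
(w+6) * 14 = (w+6) repeated 14 times. Each intermediate +6 is absorbed by the following w; only the last survives: w*14+6.
Result = w*14+6

w*14+6


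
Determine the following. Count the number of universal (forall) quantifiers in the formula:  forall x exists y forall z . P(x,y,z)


Quantifier prefix: forall x exists y forall z
Mark each quantifier type:
  U E U
Universal count = 2, Existential count = 1
Asked for universal (forall) quantifiers: 2

2


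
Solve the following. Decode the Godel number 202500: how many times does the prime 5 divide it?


Factorize 202500 by dividing by 5 repeatedly.
Division steps: 5 divides 202500 exactly 4 time(s).
Exponent of 5 = 4

4


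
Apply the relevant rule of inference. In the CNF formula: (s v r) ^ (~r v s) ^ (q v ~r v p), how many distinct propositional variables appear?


Identify each variable that appears in the formula.
Variables found: p, q, r, s
Count = 4

4


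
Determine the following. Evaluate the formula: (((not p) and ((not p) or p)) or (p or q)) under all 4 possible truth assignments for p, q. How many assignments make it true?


Check all 4 assignments:
p=0, q=0: 1
p=0, q=1: 1
p=1, q=0: 1
p=1, q=1: 1
Count of True = 4

4


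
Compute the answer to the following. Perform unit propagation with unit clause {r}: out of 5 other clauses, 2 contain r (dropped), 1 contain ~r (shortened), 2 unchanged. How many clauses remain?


Satisfied (removed): 2
Shortened (remain): 1
Unchanged (remain): 2
Remaining = 1 + 2 = 3

3


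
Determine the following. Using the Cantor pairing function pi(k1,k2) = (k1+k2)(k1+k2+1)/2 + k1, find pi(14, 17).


k1 + k2 = 31
(k1+k2)(k1+k2+1)/2 = 31 * 32 / 2 = 496
pi = 496 + 14 = 510

510


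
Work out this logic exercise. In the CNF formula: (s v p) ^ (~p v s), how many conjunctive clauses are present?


A CNF formula is a conjunction of clauses.
Clauses are separated by ^.
Counting the conjuncts: 2 clauses.

2


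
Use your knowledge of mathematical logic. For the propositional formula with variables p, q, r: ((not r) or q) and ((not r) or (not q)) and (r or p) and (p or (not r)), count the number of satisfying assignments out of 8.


Evaluate all 8 assignments for p, q, r:
p=0, q=0, r=0: 0
p=0, q=0, r=1: 0
p=0, q=1, r=0: 0
p=0, q=1, r=1: 0
p=1, q=0, r=0: 1
p=1, q=0, r=1: 0
p=1, q=1, r=0: 1
p=1, q=1, r=1: 0
Satisfying count = 2

2


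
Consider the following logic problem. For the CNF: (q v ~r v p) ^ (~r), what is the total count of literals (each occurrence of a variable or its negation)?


Counting literals in each clause:
Clause 1: 3 literal(s)
Clause 2: 1 literal(s)
Total = 4

4


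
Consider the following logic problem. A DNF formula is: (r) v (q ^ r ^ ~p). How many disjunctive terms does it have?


A DNF formula is a disjunction of terms (conjunctions).
Terms are separated by v.
Counting the disjuncts: 2 terms.

2


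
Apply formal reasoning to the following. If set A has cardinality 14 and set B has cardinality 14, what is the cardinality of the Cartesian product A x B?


The Cartesian product A x B contains all ordered pairs (a, b).
|A x B| = |A| * |B| = 14 * 14 = 196

196


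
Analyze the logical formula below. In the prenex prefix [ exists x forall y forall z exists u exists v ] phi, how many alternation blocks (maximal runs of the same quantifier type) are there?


Quantifier-type sequence: E A A E E  (A=forall, E=exists)
Group into maximal same-type runs:
  Ex1 | Ax2 | Ex2
Number of blocks = 3

3


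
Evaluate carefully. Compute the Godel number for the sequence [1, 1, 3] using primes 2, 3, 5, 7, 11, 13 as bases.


Encode each element as an exponent of the corresponding prime:
  2^1 = 2
  3^1 = 3
  5^3 = 125
Product = 2 * 3 * 125 = 750

750


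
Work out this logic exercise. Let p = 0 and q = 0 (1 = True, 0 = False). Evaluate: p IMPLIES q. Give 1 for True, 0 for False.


p = 0, q = 0
Operation: p IMPLIES q
Evaluate: 0 IMPLIES 0 = 1

1


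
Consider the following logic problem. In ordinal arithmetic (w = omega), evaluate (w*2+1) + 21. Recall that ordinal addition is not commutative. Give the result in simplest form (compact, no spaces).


Compute (w*2+1) + 21.
Ordinal + is associative but NOT commutative; for finite n>0, n + w = w but w + n stays w+n.
By associativity: (w*2+1) + 21 = w*2 + (1+21) = w*2+22.
Result = w*2+22

w*2+22


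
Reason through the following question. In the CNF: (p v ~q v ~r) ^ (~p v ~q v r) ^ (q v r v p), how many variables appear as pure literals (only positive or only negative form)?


Check each variable for pure literal status:
p: mixed (not pure)
q: mixed (not pure)
r: mixed (not pure)
Pure literal count = 0

0


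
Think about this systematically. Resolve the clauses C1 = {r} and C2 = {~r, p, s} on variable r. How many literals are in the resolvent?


Remove r from C1 and ~r from C2.
C1 remainder: {}
C2 remainder: {p, s}
Union (resolvent): {p, s}
Resolvent has 2 literal(s).

2


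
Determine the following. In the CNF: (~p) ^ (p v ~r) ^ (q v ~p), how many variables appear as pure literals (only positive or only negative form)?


Check each variable for pure literal status:
p: mixed (not pure)
q: pure positive
r: pure negative
Pure literal count = 2

2


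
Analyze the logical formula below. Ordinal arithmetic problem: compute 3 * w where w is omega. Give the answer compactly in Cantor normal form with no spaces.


Compute 3 * w.
Ordinal * is associative and left-distributive over +, but NOT commutative; for finite n>1, n*w = w but w*n stays w*n.
For finite n>0, n * w = sup{n*k : k<w} = w. So 3 * w = w.
Result = w

w


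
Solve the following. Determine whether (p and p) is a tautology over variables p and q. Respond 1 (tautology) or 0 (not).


Check all 4 assignments:
p=0, q=0: 0
p=0, q=1: 0
p=1, q=0: 1
p=1, q=1: 1
Satisfying count = 2/4.
Tautology iff count = 4: no.

0


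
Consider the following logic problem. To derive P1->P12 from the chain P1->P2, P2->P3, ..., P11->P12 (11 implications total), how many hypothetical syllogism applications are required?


With 11 implications in a chain connecting 12 propositions:
P1->P2, P2->P3, ..., P11->P12
Steps needed = (number of implications) - 1 = 11 - 1 = 10

10


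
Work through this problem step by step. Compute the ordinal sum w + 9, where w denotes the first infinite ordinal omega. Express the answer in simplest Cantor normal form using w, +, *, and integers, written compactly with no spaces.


Compute w + 9.
Ordinal + is associative but NOT commutative; for finite n>0, n + w = w but w + n stays w+n.
w + 9 is already in normal form (a successor ordinal beyond w).
Result = w+9

w+9


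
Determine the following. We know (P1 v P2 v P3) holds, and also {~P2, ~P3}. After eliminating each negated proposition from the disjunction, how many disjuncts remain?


Original disjuncts (3): P1, P2, P3
Negated (eliminate): ~P2, ~P3
Remaining disjuncts: P1
Count = 3 - 2 = 1

1


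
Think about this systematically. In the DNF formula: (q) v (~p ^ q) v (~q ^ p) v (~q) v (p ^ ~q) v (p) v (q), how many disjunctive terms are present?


A DNF formula is a disjunction of terms (conjunctions).
Terms are separated by v.
Counting the disjuncts: 7 terms.

7


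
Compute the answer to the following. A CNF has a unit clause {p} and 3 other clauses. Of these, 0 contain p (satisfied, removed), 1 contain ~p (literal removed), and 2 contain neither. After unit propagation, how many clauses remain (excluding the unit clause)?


Satisfied (removed): 0
Shortened (remain): 1
Unchanged (remain): 2
Remaining = 1 + 2 = 3

3


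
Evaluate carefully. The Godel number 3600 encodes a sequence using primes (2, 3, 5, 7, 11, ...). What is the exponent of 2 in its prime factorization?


Factorize 3600 by dividing by 2 repeatedly.
Division steps: 2 divides 3600 exactly 4 time(s).
Exponent of 2 = 4

4


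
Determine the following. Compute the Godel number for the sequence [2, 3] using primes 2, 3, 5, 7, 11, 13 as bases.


Encode each element as an exponent of the corresponding prime:
  2^2 = 4
  3^3 = 27
Product = 4 * 27 = 108

108


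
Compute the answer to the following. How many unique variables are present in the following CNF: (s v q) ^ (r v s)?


Identify each variable that appears in the formula.
Variables found: q, r, s
Count = 3

3


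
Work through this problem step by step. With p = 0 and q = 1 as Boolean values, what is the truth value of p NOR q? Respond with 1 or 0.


p = 0, q = 1
Operation: p NOR q
Evaluate: 0 NOR 1 = 0

0


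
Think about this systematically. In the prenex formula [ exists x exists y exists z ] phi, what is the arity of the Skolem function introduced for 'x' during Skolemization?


Quantifier prefix: exists x exists y exists z
'x' is existentially quantified at position 1.
No universal quantifiers precede it.
Skolem function arity = 0 (a Skolem constant)

0


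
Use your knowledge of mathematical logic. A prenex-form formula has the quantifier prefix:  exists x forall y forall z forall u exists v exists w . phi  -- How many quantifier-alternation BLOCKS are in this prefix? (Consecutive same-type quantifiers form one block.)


Quantifier-type sequence: E A A A E E  (A=forall, E=exists)
Group into maximal same-type runs:
  Ex1 | Ax3 | Ex2
Number of blocks = 3

3


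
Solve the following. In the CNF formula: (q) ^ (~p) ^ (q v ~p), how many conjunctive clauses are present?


A CNF formula is a conjunction of clauses.
Clauses are separated by ^.
Counting the conjuncts: 3 clauses.

3


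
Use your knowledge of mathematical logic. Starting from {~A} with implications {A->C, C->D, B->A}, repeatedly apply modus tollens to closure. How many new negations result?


Initial negated facts: {~A}
Apply modus tollens to closure:
  ~A and B->A  =>  ~B
Final negated: {~A, ~B}
New negations: {~B}
Count = 1

1


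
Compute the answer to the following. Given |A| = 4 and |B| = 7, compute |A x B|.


The Cartesian product A x B contains all ordered pairs (a, b).
|A x B| = |A| * |B| = 4 * 7 = 28

28


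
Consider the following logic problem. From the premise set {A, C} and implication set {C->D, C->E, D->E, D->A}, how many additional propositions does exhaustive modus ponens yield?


Initial facts: {A, C}
Apply modus ponens to closure:
  C and C->D  =>  D
  C and C->E  =>  E
Final known: {A, C, D, E}
New propositions: {D, E}
Count = 2

2


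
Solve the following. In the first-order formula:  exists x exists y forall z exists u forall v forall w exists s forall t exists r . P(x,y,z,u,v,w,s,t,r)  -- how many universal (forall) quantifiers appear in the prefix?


Quantifier prefix: exists x exists y forall z exists u forall v forall w exists s forall t exists r
Mark each quantifier type:
  E E U E U U E U E
Universal count = 4, Existential count = 5
Asked for universal (forall) quantifiers: 4

4


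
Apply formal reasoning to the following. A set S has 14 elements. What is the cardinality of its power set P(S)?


The power set of a set with n elements has 2^n elements.
|P(S)| = 2^14 = 16384

16384


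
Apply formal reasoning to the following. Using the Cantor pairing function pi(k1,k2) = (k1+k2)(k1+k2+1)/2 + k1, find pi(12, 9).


k1 + k2 = 21
(k1+k2)(k1+k2+1)/2 = 21 * 22 / 2 = 231
pi = 231 + 12 = 243

243


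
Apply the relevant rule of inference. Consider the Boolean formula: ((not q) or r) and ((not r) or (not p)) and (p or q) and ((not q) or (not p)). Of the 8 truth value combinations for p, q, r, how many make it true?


Evaluate all 8 assignments for p, q, r:
p=0, q=0, r=0: 0
p=0, q=0, r=1: 0
p=0, q=1, r=0: 0
p=0, q=1, r=1: 1
p=1, q=0, r=0: 1
p=1, q=0, r=1: 0
p=1, q=1, r=0: 0
p=1, q=1, r=1: 0
Satisfying count = 2

2


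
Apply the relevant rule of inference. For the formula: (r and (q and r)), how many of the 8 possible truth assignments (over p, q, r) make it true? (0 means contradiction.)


Check all 8 assignments:
p=0, q=0, r=0: 0
p=0, q=0, r=1: 0
p=0, q=1, r=0: 0
p=0, q=1, r=1: 1
p=1, q=0, r=0: 0
p=1, q=0, r=1: 0
p=1, q=1, r=0: 0
p=1, q=1, r=1: 1
Count of True = 2

2


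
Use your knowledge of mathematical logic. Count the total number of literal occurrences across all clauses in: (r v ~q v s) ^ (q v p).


Counting literals in each clause:
Clause 1: 3 literal(s)
Clause 2: 2 literal(s)
Total = 5

5


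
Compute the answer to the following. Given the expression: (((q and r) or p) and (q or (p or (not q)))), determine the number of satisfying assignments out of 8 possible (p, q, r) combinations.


Check all 8 assignments:
p=0, q=0, r=0: 0
p=0, q=0, r=1: 0
p=0, q=1, r=0: 0
p=0, q=1, r=1: 1
p=1, q=0, r=0: 1
p=1, q=0, r=1: 1
p=1, q=1, r=0: 1
p=1, q=1, r=1: 1
Count of True = 5

5


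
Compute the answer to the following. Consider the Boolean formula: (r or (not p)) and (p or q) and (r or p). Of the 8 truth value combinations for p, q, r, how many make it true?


Evaluate all 8 assignments for p, q, r:
p=0, q=0, r=0: 0
p=0, q=0, r=1: 0
p=0, q=1, r=0: 0
p=0, q=1, r=1: 1
p=1, q=0, r=0: 0
p=1, q=0, r=1: 1
p=1, q=1, r=0: 0
p=1, q=1, r=1: 1
Satisfying count = 3

3


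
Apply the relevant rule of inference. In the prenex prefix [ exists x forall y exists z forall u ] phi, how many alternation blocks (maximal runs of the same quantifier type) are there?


Quantifier-type sequence: E A E A  (A=forall, E=exists)
Group into maximal same-type runs:
  Ex1 | Ax1 | Ex1 | Ax1
Number of blocks = 4

4


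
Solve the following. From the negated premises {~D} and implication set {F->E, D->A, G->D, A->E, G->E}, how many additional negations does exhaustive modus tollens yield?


Initial negated facts: {~D}
Apply modus tollens to closure:
  ~D and G->D  =>  ~G
Final negated: {~D, ~G}
New negations: {~G}
Count = 1

1


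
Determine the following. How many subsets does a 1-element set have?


The power set of a set with n elements has 2^n elements.
|P(S)| = 2^1 = 2

2


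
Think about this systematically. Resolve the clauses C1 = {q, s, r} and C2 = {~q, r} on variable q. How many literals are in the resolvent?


Remove q from C1 and ~q from C2.
C1 remainder: {s, r}
C2 remainder: {r}
Union (resolvent): {r, s}
Resolvent has 2 literal(s).

2


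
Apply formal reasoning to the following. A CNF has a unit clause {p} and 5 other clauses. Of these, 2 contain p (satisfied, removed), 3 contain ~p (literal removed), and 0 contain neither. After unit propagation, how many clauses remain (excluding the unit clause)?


Satisfied (removed): 2
Shortened (remain): 3
Unchanged (remain): 0
Remaining = 3 + 0 = 3

3


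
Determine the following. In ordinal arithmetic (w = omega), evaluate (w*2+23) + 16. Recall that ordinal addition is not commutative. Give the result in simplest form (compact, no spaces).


Compute (w*2+23) + 16.
Ordinal + is associative but NOT commutative; for finite n>0, n + w = w but w + n stays w+n.
By associativity: (w*2+23) + 16 = w*2 + (23+16) = w*2+39.
Result = w*2+39

w*2+39


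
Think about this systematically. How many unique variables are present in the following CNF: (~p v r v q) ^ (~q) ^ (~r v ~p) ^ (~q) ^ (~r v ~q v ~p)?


Identify each variable that appears in the formula.
Variables found: p, q, r
Count = 3

3


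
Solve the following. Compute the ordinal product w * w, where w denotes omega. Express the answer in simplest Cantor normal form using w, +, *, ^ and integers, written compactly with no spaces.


Compute w * w.
Ordinal * is associative and left-distributive over +, but NOT commutative; for finite n>1, n*w = w but w*n stays w*n.
w * w = w^2 by definition.
Result = w^2

w^2


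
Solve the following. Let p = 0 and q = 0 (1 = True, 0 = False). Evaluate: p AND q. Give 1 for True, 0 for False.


p = 0, q = 0
Operation: p AND q
Evaluate: 0 AND 0 = 0

0


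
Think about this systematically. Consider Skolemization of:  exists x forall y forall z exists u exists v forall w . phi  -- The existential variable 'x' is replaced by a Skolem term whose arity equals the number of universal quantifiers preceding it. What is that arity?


Quantifier prefix: exists x forall y forall z exists u exists v forall w
'x' is existentially quantified at position 1.
No universal quantifiers precede it.
Skolem function arity = 0 (a Skolem constant)

0


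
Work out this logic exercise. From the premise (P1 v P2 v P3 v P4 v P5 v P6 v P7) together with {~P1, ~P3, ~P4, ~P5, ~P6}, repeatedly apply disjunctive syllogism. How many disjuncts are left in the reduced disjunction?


Original disjuncts (7): P1, P2, P3, P4, P5, P6, P7
Negated (eliminate): ~P1, ~P3, ~P4, ~P5, ~P6
Remaining disjuncts: P2, P7
Count = 7 - 5 = 2

2


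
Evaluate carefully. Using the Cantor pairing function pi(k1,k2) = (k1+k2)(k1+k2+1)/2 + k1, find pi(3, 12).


k1 + k2 = 15
(k1+k2)(k1+k2+1)/2 = 15 * 16 / 2 = 120
pi = 120 + 3 = 123

123


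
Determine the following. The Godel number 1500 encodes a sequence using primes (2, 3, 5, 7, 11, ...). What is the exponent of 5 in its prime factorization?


Factorize 1500 by dividing by 5 repeatedly.
Division steps: 5 divides 1500 exactly 3 time(s).
Exponent of 5 = 3

3


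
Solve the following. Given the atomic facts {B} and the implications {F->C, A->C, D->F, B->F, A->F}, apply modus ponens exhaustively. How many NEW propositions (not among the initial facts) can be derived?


Initial facts: {B}
Apply modus ponens to closure:
  B and B->F  =>  F
  F and F->C  =>  C
Final known: {B, C, F}
New propositions: {C, F}
Count = 2

2


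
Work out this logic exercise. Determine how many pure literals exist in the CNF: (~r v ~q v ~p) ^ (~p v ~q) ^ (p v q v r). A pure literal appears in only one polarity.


Check each variable for pure literal status:
p: mixed (not pure)
q: mixed (not pure)
r: mixed (not pure)
Pure literal count = 0

0


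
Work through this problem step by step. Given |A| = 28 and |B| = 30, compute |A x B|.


The Cartesian product A x B contains all ordered pairs (a, b).
|A x B| = |A| * |B| = 28 * 30 = 840

840


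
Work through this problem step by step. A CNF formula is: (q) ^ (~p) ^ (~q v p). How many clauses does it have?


A CNF formula is a conjunction of clauses.
Clauses are separated by ^.
Counting the conjuncts: 3 clauses.

3


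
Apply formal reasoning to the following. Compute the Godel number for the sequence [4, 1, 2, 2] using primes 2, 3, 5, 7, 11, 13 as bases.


Encode each element as an exponent of the corresponding prime:
  2^4 = 16
  3^1 = 3
  5^2 = 25
  7^2 = 49
Product = 16 * 3 * 25 * 49 = 58800

58800


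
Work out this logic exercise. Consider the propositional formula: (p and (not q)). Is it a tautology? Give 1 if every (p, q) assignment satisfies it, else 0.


Check all 4 assignments:
p=0, q=0: 0
p=0, q=1: 0
p=1, q=0: 1
p=1, q=1: 0
Satisfying count = 1/4.
Tautology iff count = 4: no.

0


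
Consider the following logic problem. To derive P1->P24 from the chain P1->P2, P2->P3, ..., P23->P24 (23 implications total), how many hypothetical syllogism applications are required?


With 23 implications in a chain connecting 24 propositions:
P1->P2, P2->P3, ..., P23->P24
Steps needed = (number of implications) - 1 = 23 - 1 = 22

22


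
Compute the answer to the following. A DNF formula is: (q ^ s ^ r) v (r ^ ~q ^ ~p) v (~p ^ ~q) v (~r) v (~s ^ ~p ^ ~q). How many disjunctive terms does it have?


A DNF formula is a disjunction of terms (conjunctions).
Terms are separated by v.
Counting the disjuncts: 5 terms.

5


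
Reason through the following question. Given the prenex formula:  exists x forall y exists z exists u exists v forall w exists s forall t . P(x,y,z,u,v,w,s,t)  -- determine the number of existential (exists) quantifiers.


Quantifier prefix: exists x forall y exists z exists u exists v forall w exists s forall t
Mark each quantifier type:
  E U E E E U E U
Universal count = 3, Existential count = 5
Asked for existential (exists) quantifiers: 5

5


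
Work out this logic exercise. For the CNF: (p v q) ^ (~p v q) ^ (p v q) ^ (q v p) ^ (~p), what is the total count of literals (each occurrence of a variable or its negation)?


Counting literals in each clause:
Clause 1: 2 literal(s)
Clause 2: 2 literal(s)
Clause 3: 2 literal(s)
Clause 4: 2 literal(s)
Clause 5: 1 literal(s)
Total = 9

9


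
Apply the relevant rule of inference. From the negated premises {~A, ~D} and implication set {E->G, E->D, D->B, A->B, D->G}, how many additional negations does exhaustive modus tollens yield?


Initial negated facts: {~A, ~D}
Apply modus tollens to closure:
  ~D and E->D  =>  ~E
Final negated: {~A, ~D, ~E}
New negations: {~E}
Count = 1

1


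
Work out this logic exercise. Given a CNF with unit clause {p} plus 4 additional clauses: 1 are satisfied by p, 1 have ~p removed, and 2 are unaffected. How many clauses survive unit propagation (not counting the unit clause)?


Satisfied (removed): 1
Shortened (remain): 1
Unchanged (remain): 2
Remaining = 1 + 2 = 3

3


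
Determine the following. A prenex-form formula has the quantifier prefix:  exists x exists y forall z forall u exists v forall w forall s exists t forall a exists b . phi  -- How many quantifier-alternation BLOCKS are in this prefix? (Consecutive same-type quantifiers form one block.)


Quantifier-type sequence: E E A A E A A E A E  (A=forall, E=exists)
Group into maximal same-type runs:
  Ex2 | Ax2 | Ex1 | Ax2 | Ex1 | Ax1 | Ex1
Number of blocks = 7

7


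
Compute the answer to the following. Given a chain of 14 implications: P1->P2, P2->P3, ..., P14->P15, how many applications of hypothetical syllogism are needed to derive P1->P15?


With 14 implications in a chain connecting 15 propositions:
P1->P2, P2->P3, ..., P14->P15
Steps needed = (number of implications) - 1 = 14 - 1 = 13

13


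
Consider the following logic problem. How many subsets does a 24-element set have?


The power set of a set with n elements has 2^n elements.
|P(S)| = 2^24 = 16777216

16777216


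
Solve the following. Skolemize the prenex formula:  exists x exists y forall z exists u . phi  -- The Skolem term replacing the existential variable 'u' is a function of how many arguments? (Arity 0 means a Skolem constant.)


Quantifier prefix: exists x exists y forall z exists u
'u' is existentially quantified at position 4.
Universal variables preceding it: z
Skolem function arity = 1

1


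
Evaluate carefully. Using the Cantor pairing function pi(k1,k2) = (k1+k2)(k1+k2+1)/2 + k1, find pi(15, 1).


k1 + k2 = 16
(k1+k2)(k1+k2+1)/2 = 16 * 17 / 2 = 136
pi = 136 + 15 = 151

151


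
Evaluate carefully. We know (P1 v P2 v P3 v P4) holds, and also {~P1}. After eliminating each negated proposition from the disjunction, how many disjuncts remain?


Original disjuncts (4): P1, P2, P3, P4
Negated (eliminate): ~P1
Remaining disjuncts: P2, P3, P4
Count = 4 - 1 = 3

3


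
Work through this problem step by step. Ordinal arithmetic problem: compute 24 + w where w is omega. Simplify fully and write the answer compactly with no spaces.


Compute 24 + w.
Ordinal + is associative but NOT commutative; for finite n>0, n + w = w but w + n stays w+n.
Any finite left addend is absorbed by w on the right: 24 + w = w.
Result = w

w


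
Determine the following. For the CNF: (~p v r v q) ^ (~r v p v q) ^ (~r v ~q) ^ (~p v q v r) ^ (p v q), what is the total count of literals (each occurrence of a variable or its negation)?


Counting literals in each clause:
Clause 1: 3 literal(s)
Clause 2: 3 literal(s)
Clause 3: 2 literal(s)
Clause 4: 3 literal(s)
Clause 5: 2 literal(s)
Total = 13

13


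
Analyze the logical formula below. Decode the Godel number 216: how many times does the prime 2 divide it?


Factorize 216 by dividing by 2 repeatedly.
Division steps: 2 divides 216 exactly 3 time(s).
Exponent of 2 = 3

3


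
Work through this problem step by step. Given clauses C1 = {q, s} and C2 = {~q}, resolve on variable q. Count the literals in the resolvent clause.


Remove q from C1 and ~q from C2.
C1 remainder: {s}
C2 remainder: {}
Union (resolvent): {s}
Resolvent has 1 literal(s).

1


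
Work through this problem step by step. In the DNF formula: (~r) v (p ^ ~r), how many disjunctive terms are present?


A DNF formula is a disjunction of terms (conjunctions).
Terms are separated by v.
Counting the disjuncts: 2 terms.

2


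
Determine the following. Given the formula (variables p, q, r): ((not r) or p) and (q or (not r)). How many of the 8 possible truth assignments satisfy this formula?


Evaluate all 8 assignments for p, q, r:
p=0, q=0, r=0: 1
p=0, q=0, r=1: 0
p=0, q=1, r=0: 1
p=0, q=1, r=1: 0
p=1, q=0, r=0: 1
p=1, q=0, r=1: 0
p=1, q=1, r=0: 1
p=1, q=1, r=1: 1
Satisfying count = 5

5


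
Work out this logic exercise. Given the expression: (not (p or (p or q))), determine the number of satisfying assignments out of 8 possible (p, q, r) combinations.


Check all 8 assignments:
p=0, q=0, r=0: 1
p=0, q=0, r=1: 1
p=0, q=1, r=0: 0
p=0, q=1, r=1: 0
p=1, q=0, r=0: 0
p=1, q=0, r=1: 0
p=1, q=1, r=0: 0
p=1, q=1, r=1: 0
Count of True = 2

2


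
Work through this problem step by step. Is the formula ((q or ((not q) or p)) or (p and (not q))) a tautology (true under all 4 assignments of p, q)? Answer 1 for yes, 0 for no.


Check all 4 assignments:
p=0, q=0: 1
p=0, q=1: 1
p=1, q=0: 1
p=1, q=1: 1
Satisfying count = 4/4.
Tautology iff count = 4: yes.

1


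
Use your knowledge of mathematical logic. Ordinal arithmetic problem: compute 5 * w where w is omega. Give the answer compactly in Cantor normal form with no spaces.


Compute 5 * w.
Ordinal * is associative and left-distributive over +, but NOT commutative; for finite n>1, n*w = w but w*n stays w*n.
For finite n>0, n * w = sup{n*k : k<w} = w. So 5 * w = w.
Result = w

w


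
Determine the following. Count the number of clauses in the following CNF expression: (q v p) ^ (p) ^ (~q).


A CNF formula is a conjunction of clauses.
Clauses are separated by ^.
Counting the conjuncts: 3 clauses.

3


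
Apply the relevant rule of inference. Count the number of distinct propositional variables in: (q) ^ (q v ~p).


Identify each variable that appears in the formula.
Variables found: p, q
Count = 2

2


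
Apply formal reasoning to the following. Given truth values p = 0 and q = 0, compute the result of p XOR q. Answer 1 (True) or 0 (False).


p = 0, q = 0
Operation: p XOR q
Evaluate: 0 XOR 0 = 0

0


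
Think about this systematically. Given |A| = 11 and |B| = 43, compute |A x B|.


The Cartesian product A x B contains all ordered pairs (a, b).
|A x B| = |A| * |B| = 11 * 43 = 473

473


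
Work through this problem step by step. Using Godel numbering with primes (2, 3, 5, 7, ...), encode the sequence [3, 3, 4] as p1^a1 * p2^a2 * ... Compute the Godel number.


Encode each element as an exponent of the corresponding prime:
  2^3 = 8
  3^3 = 27
  5^4 = 625
Product = 8 * 27 * 625 = 135000

135000


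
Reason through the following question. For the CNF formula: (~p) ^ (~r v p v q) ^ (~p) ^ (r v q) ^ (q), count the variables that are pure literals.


Check each variable for pure literal status:
p: mixed (not pure)
q: pure positive
r: mixed (not pure)
Pure literal count = 1

1


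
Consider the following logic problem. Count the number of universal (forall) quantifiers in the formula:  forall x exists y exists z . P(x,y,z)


Quantifier prefix: forall x exists y exists z
Mark each quantifier type:
  U E E
Universal count = 1, Existential count = 2
Asked for universal (forall) quantifiers: 1

1


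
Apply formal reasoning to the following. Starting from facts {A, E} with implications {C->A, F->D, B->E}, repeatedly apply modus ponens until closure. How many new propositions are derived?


Initial facts: {A, E}
Apply modus ponens to closure:
  (no implication fires)
Final known: {A, E}
New propositions: {(none)}
Count = 0

0


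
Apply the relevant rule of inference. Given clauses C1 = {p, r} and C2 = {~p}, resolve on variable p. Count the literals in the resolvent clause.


Remove p from C1 and ~p from C2.
C1 remainder: {r}
C2 remainder: {}
Union (resolvent): {r}
Resolvent has 1 literal(s).

1


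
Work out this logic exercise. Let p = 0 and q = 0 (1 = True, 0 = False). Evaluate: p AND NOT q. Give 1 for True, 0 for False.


p = 0, q = 0
Operation: p AND NOT q
Evaluate: 0 AND NOT 0 = 0

0


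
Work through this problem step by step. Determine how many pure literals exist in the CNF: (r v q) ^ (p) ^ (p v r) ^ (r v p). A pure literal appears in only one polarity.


Check each variable for pure literal status:
p: pure positive
q: pure positive
r: pure positive
Pure literal count = 3

3


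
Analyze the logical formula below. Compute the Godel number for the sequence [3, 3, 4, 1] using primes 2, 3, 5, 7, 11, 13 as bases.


Encode each element as an exponent of the corresponding prime:
  2^3 = 8
  3^3 = 27
  5^4 = 625
  7^1 = 7
Product = 8 * 27 * 625 * 7 = 945000

945000


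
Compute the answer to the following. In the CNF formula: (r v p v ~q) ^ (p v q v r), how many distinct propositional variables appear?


Identify each variable that appears in the formula.
Variables found: p, q, r
Count = 3

3


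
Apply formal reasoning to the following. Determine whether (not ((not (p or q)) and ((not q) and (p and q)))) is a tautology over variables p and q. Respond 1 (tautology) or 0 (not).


Check all 4 assignments:
p=0, q=0: 1
p=0, q=1: 1
p=1, q=0: 1
p=1, q=1: 1
Satisfying count = 4/4.
Tautology iff count = 4: yes.

1


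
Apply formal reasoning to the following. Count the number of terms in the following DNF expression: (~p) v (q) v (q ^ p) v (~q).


A DNF formula is a disjunction of terms (conjunctions).
Terms are separated by v.
Counting the disjuncts: 4 terms.

4


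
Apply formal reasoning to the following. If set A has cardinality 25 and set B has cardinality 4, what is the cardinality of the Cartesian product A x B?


The Cartesian product A x B contains all ordered pairs (a, b).
|A x B| = |A| * |B| = 25 * 4 = 100

100


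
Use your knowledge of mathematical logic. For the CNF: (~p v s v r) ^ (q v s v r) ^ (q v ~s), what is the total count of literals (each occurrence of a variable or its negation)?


Counting literals in each clause:
Clause 1: 3 literal(s)
Clause 2: 3 literal(s)
Clause 3: 2 literal(s)
Total = 8

8


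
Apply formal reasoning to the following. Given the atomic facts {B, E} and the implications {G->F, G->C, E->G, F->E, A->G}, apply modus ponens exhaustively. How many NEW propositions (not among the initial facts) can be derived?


Initial facts: {B, E}
Apply modus ponens to closure:
  E and E->G  =>  G
  G and G->F  =>  F
  G and G->C  =>  C
Final known: {B, C, E, F, G}
New propositions: {C, F, G}
Count = 3

3


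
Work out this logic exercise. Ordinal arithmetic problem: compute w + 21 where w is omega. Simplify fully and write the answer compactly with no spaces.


Compute w + 21.
Ordinal + is associative but NOT commutative; for finite n>0, n + w = w but w + n stays w+n.
w + 21 is already in normal form (a successor ordinal beyond w).
Result = w+21

w+21


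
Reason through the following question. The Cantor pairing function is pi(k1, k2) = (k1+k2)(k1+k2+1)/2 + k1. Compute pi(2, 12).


k1 + k2 = 14
(k1+k2)(k1+k2+1)/2 = 14 * 15 / 2 = 105
pi = 105 + 2 = 107

107


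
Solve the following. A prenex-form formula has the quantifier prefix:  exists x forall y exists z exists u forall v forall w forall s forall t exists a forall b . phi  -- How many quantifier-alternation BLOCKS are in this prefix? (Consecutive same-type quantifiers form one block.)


Quantifier-type sequence: E A E E A A A A E A  (A=forall, E=exists)
Group into maximal same-type runs:
  Ex1 | Ax1 | Ex2 | Ax4 | Ex1 | Ax1
Number of blocks = 6

6


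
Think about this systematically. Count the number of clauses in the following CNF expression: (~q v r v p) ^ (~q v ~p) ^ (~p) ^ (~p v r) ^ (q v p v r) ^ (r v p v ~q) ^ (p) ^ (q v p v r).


A CNF formula is a conjunction of clauses.
Clauses are separated by ^.
Counting the conjuncts: 8 clauses.

8


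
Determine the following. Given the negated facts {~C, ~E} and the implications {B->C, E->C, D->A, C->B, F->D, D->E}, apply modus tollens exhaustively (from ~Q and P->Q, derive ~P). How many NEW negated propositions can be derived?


Initial negated facts: {~C, ~E}
Apply modus tollens to closure:
  ~C and B->C  =>  ~B
  ~E and D->E  =>  ~D
  ~D and F->D  =>  ~F
Final negated: {~B, ~C, ~D, ~E, ~F}
New negations: {~B, ~D, ~F}
Count = 3

3


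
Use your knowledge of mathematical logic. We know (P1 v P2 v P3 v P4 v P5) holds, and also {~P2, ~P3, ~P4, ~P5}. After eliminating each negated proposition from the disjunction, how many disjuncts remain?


Original disjuncts (5): P1, P2, P3, P4, P5
Negated (eliminate): ~P2, ~P3, ~P4, ~P5
Remaining disjuncts: P1
Count = 5 - 4 = 1

1


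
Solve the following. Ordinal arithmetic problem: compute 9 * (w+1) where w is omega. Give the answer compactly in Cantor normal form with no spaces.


Compute 9 * (w+1).
Ordinal * is associative and left-distributive over +, but NOT commutative; for finite n>1, n*w = w but w*n stays w*n.
By left-distributivity: 9 * (w+1) = 9*w + 9*1 = w + 9 = w+9.
Result = w+9

w+9


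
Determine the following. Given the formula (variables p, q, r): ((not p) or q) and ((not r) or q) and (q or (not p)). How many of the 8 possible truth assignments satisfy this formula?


Evaluate all 8 assignments for p, q, r:
p=0, q=0, r=0: 1
p=0, q=0, r=1: 0
p=0, q=1, r=0: 1
p=0, q=1, r=1: 1
p=1, q=0, r=0: 0
p=1, q=0, r=1: 0
p=1, q=1, r=0: 1
p=1, q=1, r=1: 1
Satisfying count = 5

5


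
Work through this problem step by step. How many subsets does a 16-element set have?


The power set of a set with n elements has 2^n elements.
|P(S)| = 2^16 = 65536

65536


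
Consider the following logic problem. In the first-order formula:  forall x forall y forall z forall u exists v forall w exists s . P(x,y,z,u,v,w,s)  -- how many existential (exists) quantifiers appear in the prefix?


Quantifier prefix: forall x forall y forall z forall u exists v forall w exists s
Mark each quantifier type:
  U U U U E U E
Universal count = 5, Existential count = 2
Asked for existential (exists) quantifiers: 2

2


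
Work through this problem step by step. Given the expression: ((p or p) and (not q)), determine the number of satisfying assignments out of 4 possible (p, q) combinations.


Check all 4 assignments:
p=0, q=0: 0
p=0, q=1: 0
p=1, q=0: 1
p=1, q=1: 0
Count of True = 1

1


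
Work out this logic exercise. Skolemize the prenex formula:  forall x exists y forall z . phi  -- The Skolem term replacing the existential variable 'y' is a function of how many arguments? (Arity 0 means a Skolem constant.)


Quantifier prefix: forall x exists y forall z
'y' is existentially quantified at position 2.
Universal variables preceding it: x
Skolem function arity = 1

1


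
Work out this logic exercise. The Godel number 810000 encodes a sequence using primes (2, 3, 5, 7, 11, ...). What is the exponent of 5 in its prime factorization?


Factorize 810000 by dividing by 5 repeatedly.
Division steps: 5 divides 810000 exactly 4 time(s).
Exponent of 5 = 4

4


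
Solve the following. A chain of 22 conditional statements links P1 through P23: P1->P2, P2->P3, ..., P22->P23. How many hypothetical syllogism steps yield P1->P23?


With 22 implications in a chain connecting 23 propositions:
P1->P2, P2->P3, ..., P22->P23
Steps needed = (number of implications) - 1 = 22 - 1 = 21

21


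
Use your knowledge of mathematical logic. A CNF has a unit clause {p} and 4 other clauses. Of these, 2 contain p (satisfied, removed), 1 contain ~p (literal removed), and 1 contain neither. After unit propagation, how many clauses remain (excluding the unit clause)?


Satisfied (removed): 2
Shortened (remain): 1
Unchanged (remain): 1
Remaining = 1 + 1 = 2

2


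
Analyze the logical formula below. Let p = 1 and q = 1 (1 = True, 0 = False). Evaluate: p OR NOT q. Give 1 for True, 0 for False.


p = 1, q = 1
Operation: p OR NOT q
Evaluate: 1 OR NOT 1 = 1

1


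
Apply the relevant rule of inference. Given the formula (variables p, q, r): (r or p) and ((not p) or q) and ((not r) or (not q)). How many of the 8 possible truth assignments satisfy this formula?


Evaluate all 8 assignments for p, q, r:
p=0, q=0, r=0: 0
p=0, q=0, r=1: 1
p=0, q=1, r=0: 0
p=0, q=1, r=1: 0
p=1, q=0, r=0: 0
p=1, q=0, r=1: 0
p=1, q=1, r=0: 1
p=1, q=1, r=1: 0
Satisfying count = 2

2


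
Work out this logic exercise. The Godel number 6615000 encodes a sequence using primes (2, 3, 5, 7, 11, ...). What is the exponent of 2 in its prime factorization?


Factorize 6615000 by dividing by 2 repeatedly.
Division steps: 2 divides 6615000 exactly 3 time(s).
Exponent of 2 = 3

3


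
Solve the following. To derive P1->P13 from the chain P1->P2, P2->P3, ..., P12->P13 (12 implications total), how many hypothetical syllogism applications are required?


With 12 implications in a chain connecting 13 propositions:
P1->P2, P2->P3, ..., P12->P13
Steps needed = (number of implications) - 1 = 12 - 1 = 11

11
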